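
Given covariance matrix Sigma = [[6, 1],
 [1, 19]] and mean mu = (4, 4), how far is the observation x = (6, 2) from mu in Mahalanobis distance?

Step 1 — centre the observation: (x - mu) = (2, -2).

Step 2 — invert Sigma. det(Sigma) = 6·19 - (1)² = 113.
  Sigma^{-1} = (1/det) · [[d, -b], [-b, a]] = [[0.1681, -0.0088],
 [-0.0088, 0.0531]].

Step 3 — form the quadratic (x - mu)^T · Sigma^{-1} · (x - mu):
  Sigma^{-1} · (x - mu) = (0.354, -0.1239).
  (x - mu)^T · [Sigma^{-1} · (x - mu)] = (2)·(0.354) + (-2)·(-0.1239) = 0.9558.

Step 4 — take square root: d = √(0.9558) ≈ 0.9776.

d(x, mu) = √(0.9558) ≈ 0.9776


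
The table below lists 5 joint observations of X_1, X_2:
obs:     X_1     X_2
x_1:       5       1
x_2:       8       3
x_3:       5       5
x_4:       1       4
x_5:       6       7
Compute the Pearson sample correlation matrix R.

Step 1 — column means:
  mean(X_1) = (5 + 8 + 5 + 1 + 6) / 5 = 25/5 = 5
  mean(X_2) = (1 + 3 + 5 + 4 + 7) / 5 = 20/5 = 4

Step 2 — sample variances and covariances s[i,j] = (1/(n-1)) · Σ_k (x_{k,i} - mean_i) · (x_{k,j} - mean_j), with n-1 = 4:
  s[X_1,X_1] = ((0)·(0) + (3)·(3) + (0)·(0) + (-4)·(-4) + (1)·(1)) / 4 = 26/4 = 6.5
  s[X_1,X_2] = ((0)·(-3) + (3)·(-1) + (0)·(1) + (-4)·(0) + (1)·(3)) / 4 = 0/4 = 0
  s[X_2,X_2] = ((-3)·(-3) + (-1)·(-1) + (1)·(1) + (0)·(0) + (3)·(3)) / 4 = 20/4 = 5
  Sample standard deviations s_i = √(s[i,i]):
  s(X_1) = √(6.5) = 2.5495
  s(X_2) = √(5) = 2.2361

Step 3 — r_{ij} = s_{ij} / (s_i · s_j):
  r[X_1,X_1] = 1 (diagonal).
  r[X_1,X_2] = 0 / (2.5495 · 2.2361) = 0 / 5.7009 = 0
  r[X_2,X_2] = 1 (diagonal).

R is symmetric with unit diagonal. Assembling:

R = [[1, 0],
 [0, 1]]


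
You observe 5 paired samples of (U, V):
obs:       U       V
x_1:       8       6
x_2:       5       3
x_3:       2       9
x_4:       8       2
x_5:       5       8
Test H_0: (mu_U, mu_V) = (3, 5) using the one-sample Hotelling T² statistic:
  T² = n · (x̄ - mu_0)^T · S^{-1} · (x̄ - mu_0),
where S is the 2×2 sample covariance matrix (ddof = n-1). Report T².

Step 1 — sample mean vector:
  mean(U) = (8 + 5 + 2 + 8 + 5) / 5 = 28/5 = 5.6
  mean(V) = (6 + 3 + 9 + 2 + 8) / 5 = 28/5 = 5.6
  x̄ = (5.6, 5.6),  deviation x̄ - mu_0 = (5.6, 5.6) - (3, 5) = (2.6, 0.6).

Step 2 — sample covariance matrix, S[i,j] = (1/(n-1)) · Σ_k (x_{k,i} - mean_i) · (x_{k,j} - mean_j), divisor n-1 = 4:
  S[U,U] = ((2.4)·(2.4) + (-0.6)·(-0.6) + (-3.6)·(-3.6) + (2.4)·(2.4) + (-0.6)·(-0.6)) / 4 = 25.2/4 = 6.3
  S[U,V] = ((2.4)·(0.4) + (-0.6)·(-2.6) + (-3.6)·(3.4) + (2.4)·(-3.6) + (-0.6)·(2.4)) / 4 = -19.8/4 = -4.95
  S[V,V] = ((0.4)·(0.4) + (-2.6)·(-2.6) + (3.4)·(3.4) + (-3.6)·(-3.6) + (2.4)·(2.4)) / 4 = 37.2/4 = 9.3
  S = [[6.3, -4.95],
 [-4.95, 9.3]].

Step 3 — invert S. det(S) = 6.3·9.3 - (-4.95)² = 34.0875.
  S^{-1} = (1/det) · [[d, -b], [-b, a]] = [[0.2728, 0.1452],
 [0.1452, 0.1848]].

Step 4 — quadratic form (x̄ - mu_0)^T · S^{-1} · (x̄ - mu_0):
  S^{-1} · (x̄ - mu_0) = (0.7965, 0.4884),
  (x̄ - mu_0)^T · [...] = (2.6)·(0.7965) + (0.6)·(0.4884) = 2.3639.

Step 5 — scale by n: T² = 5 · 2.3639 = 11.8196.

T² ≈ 11.8196


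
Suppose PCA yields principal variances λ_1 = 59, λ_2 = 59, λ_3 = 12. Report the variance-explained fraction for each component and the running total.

Step 1 — total variance = trace(Sigma) = Σ λ_i = 59 + 59 + 12 = 130.

Step 2 — fraction explained by component i = λ_i / Σ λ:
  PC1: 59/130 = 0.4538
  PC2: 59/130 = 0.4538
  PC3: 12/130 = 0.0923

Step 3 — cumulative fraction after k components = (λ_1 + ... + λ_k) / Σ λ:
  k = 1: 59/130 = 0.4538
  k = 2: (59 + 59)/130 = 118/130 = 0.9077
  k = 3: (59 + 59 + 12)/130 = 130/130 = 1

Summary (fraction, with percent):

explained: PC1 0.4538 (45.38%), PC2 0.4538 (45.38%), PC3 0.0923 (9.23%);  cumulative: 0.4538, 0.9077, 1


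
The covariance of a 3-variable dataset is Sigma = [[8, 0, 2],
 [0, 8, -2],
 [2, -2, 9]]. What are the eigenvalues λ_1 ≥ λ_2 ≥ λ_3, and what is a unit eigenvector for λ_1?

Step 1 — characteristic polynomial p(λ) = det(λI - Sigma) = λ³ - tr·λ² + c_1·λ - det, where tr = trace, c_1 = sum of the principal 2×2 minors, det = det(Sigma):
  tr = 8 + 8 + 9 = 25,
  c_1 = (8·8 - (0)²) + (8·9 - (2)²) + (8·9 - (-2)²) = 64 + 68 + 68 = 200,
  det = 8·(8·9 - (-2)²) - (0)·((0)·9 - (-2)·(2)) + (2)·((0)·(-2) - 8·(2)) = 8·(68) - (0)·(4) + (2)·(-16) = 512.
  So p(λ) = λ³ - 25λ² + 200λ - 512.
Step 2 — look for an integer root (rational root theorem: any rational root is an integer divisor of 512). Testing λ = 8:
  p(8) = 512 - 1600 + 1600 - 512 = 0  ✓
  Dividing out (λ - 8): p(λ) = (λ - 8)(λ² - 17λ + 64).
Step 3 — remaining eigenvalues from the quadratic λ² - 17λ + 64 = 0:
  Δ = 17² - 4·64 = 289 - 256 = 33,  λ = (17 ± √33)/2 = (17 ± 5.7446)/2 ≈ 11.3723 or 5.6277.
  Sorted: λ_1 = 11.3723,  λ_2 = 8,  λ_3 = 5.6277  (check: sum = 25 = tr ✓).

Step 4 — unit eigenvector for λ_1 ≈ 11.3723: v spans the null space of (Sigma - λ_1 I), whose rows are
  r_1 = (-3.3723, 0, 2),  r_2 = (0, -3.3723, -2),  r_3 = (2, -2, -2.3723).
  v is orthogonal to every row, so take v ∝ r_1 × r_2 = ((0)·(-2) - (2)·(-3.3723), (2)·(0) - (-3.3723)·(-2), (-3.3723)·(-3.3723) - (0)·(0)) ≈ (6.7446, -6.7446, 11.3723).
  Let u = (6.7446, -6.7446, 11.3723).
  ||u|| = √((6.7446)² + (-6.7446)² + (11.3723)²) = √(220.307) ≈ 14.8427,  v_1 = u/||u|| ≈ (0.4544, -0.4544, 0.7662) (||v_1|| = 1).

λ_1 = 11.3723,  λ_2 = 8,  λ_3 = 5.6277;  v_1 ≈ (0.4544, -0.4544, 0.7662)


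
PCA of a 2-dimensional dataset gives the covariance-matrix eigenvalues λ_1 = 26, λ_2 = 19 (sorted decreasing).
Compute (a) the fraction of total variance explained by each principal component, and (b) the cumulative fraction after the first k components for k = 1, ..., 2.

Step 1 — total variance = trace(Sigma) = Σ λ_i = 26 + 19 = 45.

Step 2 — fraction explained by component i = λ_i / Σ λ:
  PC1: 26/45 = 0.5778
  PC2: 19/45 = 0.4222

Step 3 — cumulative fraction after k components = (λ_1 + ... + λ_k) / Σ λ:
  k = 1: 26/45 = 0.5778
  k = 2: (26 + 19)/45 = 45/45 = 1

Summary (fraction, with percent):

explained: PC1 0.5778 (57.78%), PC2 0.4222 (42.22%);  cumulative: 0.5778, 1


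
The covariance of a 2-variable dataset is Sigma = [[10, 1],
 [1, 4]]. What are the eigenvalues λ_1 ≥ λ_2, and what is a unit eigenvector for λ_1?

Step 1 — characteristic polynomial of 2×2 Sigma:
  det(Sigma - λI) = λ² - trace · λ + det = 0.
  trace = 10 + 4 = 14, det = 10·4 - (1)² = 39.
Step 2 — discriminant:
  Δ = trace² - 4·det = 196 - 156 = 40.
Step 3 — eigenvalues:
  λ = (trace ± √Δ)/2 = (14 ± 6.3246)/2,
  λ_1 = 10.1623,  λ_2 = 3.8377.

Step 4 — unit eigenvector for λ_1: solve (Sigma - λ_1 I)v = 0. First row:
  (10 - 10.1623)·v_x + (1)·v_y = 0, i.e. (-0.1623)·v_x + (1)·v_y = 0,
  so v ∝ (b, λ_1 - a) = (1, 0.1623) = u.
  ||u|| = √((1)² + (0.1623)²) = √(1.0263) ≈ 1.0131,
  v_1 = u/||u|| ≈ (0.9871, 0.1602) (||v_1|| = 1).

λ_1 = 10.1623,  λ_2 = 3.8377;  v_1 ≈ (0.9871, 0.1602)


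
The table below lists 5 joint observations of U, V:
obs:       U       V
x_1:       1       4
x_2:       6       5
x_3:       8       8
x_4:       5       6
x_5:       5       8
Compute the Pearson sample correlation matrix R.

Step 1 — column means:
  mean(U) = (1 + 6 + 8 + 5 + 5) / 5 = 25/5 = 5
  mean(V) = (4 + 5 + 8 + 6 + 8) / 5 = 31/5 = 6.2

Step 2 — sample variances and covariances s[i,j] = (1/(n-1)) · Σ_k (x_{k,i} - mean_i) · (x_{k,j} - mean_j), with n-1 = 4:
  s[U,U] = ((-4)·(-4) + (1)·(1) + (3)·(3) + (0)·(0) + (0)·(0)) / 4 = 26/4 = 6.5
  s[U,V] = ((-4)·(-2.2) + (1)·(-1.2) + (3)·(1.8) + (0)·(-0.2) + (0)·(1.8)) / 4 = 13/4 = 3.25
  s[V,V] = ((-2.2)·(-2.2) + (-1.2)·(-1.2) + (1.8)·(1.8) + (-0.2)·(-0.2) + (1.8)·(1.8)) / 4 = 12.8/4 = 3.2
  Sample standard deviations s_i = √(s[i,i]):
  s(U) = √(6.5) = 2.5495
  s(V) = √(3.2) = 1.7889

Step 3 — r_{ij} = s_{ij} / (s_i · s_j):
  r[U,U] = 1 (diagonal).
  r[U,V] = 3.25 / (2.5495 · 1.7889) = 3.25 / 4.5607 = 0.7126
  r[V,V] = 1 (diagonal).

R is symmetric with unit diagonal. Assembling:

R = [[1, 0.7126],
 [0.7126, 1]]


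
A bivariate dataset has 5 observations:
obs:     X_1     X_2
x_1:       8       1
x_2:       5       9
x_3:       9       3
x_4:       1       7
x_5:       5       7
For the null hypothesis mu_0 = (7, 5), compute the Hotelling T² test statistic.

Step 1 — sample mean vector:
  mean(X_1) = (8 + 5 + 9 + 1 + 5) / 5 = 28/5 = 5.6
  mean(X_2) = (1 + 9 + 3 + 7 + 7) / 5 = 27/5 = 5.4
  x̄ = (5.6, 5.4),  deviation x̄ - mu_0 = (5.6, 5.4) - (7, 5) = (-1.4, 0.4).

Step 2 — sample covariance matrix, S[i,j] = (1/(n-1)) · Σ_k (x_{k,i} - mean_i) · (x_{k,j} - mean_j), divisor n-1 = 4:
  S[X_1,X_1] = ((2.4)·(2.4) + (-0.6)·(-0.6) + (3.4)·(3.4) + (-4.6)·(-4.6) + (-0.6)·(-0.6)) / 4 = 39.2/4 = 9.8
  S[X_1,X_2] = ((2.4)·(-4.4) + (-0.6)·(3.6) + (3.4)·(-2.4) + (-4.6)·(1.6) + (-0.6)·(1.6)) / 4 = -29.2/4 = -7.3
  S[X_2,X_2] = ((-4.4)·(-4.4) + (3.6)·(3.6) + (-2.4)·(-2.4) + (1.6)·(1.6) + (1.6)·(1.6)) / 4 = 43.2/4 = 10.8
  S = [[9.8, -7.3],
 [-7.3, 10.8]].

Step 3 — invert S. det(S) = 9.8·10.8 - (-7.3)² = 52.55.
  S^{-1} = (1/det) · [[d, -b], [-b, a]] = [[0.2055, 0.1389],
 [0.1389, 0.1865]].

Step 4 — quadratic form (x̄ - mu_0)^T · S^{-1} · (x̄ - mu_0):
  S^{-1} · (x̄ - mu_0) = (-0.2322, -0.1199),
  (x̄ - mu_0)^T · [...] = (-1.4)·(-0.2322) + (0.4)·(-0.1199) = 0.2771.

Step 5 — scale by n: T² = 5 · 0.2771 = 1.3853.

T² ≈ 1.3853


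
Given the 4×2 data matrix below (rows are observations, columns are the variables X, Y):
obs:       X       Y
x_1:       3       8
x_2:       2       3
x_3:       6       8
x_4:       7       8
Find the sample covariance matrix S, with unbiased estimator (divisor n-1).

Step 1 — column means:
  mean(X) = (3 + 2 + 6 + 7) / 4 = 18/4 = 4.5
  mean(Y) = (8 + 3 + 8 + 8) / 4 = 27/4 = 6.75

Step 2 — sample covariance S[i,j] = (1/(n-1)) · Σ_k (x_{k,i} - mean_i) · (x_{k,j} - mean_j), with n-1 = 3.
  S[X,X] = ((-1.5)·(-1.5) + (-2.5)·(-2.5) + (1.5)·(1.5) + (2.5)·(2.5)) / 3 = 17/3 = 5.6667
  S[X,Y] = ((-1.5)·(1.25) + (-2.5)·(-3.75) + (1.5)·(1.25) + (2.5)·(1.25)) / 3 = 12.5/3 = 4.1667
  S[Y,Y] = ((1.25)·(1.25) + (-3.75)·(-3.75) + (1.25)·(1.25) + (1.25)·(1.25)) / 3 = 18.75/3 = 6.25

S is symmetric (S[j,i] = S[i,j]). Assembling:

S = [[5.6667, 4.1667],
 [4.1667, 6.25]]


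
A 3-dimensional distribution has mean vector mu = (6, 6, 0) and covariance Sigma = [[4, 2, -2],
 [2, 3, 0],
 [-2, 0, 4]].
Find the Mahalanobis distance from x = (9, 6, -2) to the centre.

Step 1 — centre the observation: (x - mu) = (3, 0, -2).

Step 2 — invert Sigma (cofactor / det for 3×3, or solve directly):
  Sigma^{-1} = [[0.6, -0.4, 0.3],
 [-0.4, 0.6, -0.2],
 [0.3, -0.2, 0.4]].

Step 3 — form the quadratic (x - mu)^T · Sigma^{-1} · (x - mu):
  Sigma^{-1} · (x - mu) = (1.2, -0.8, 0.1).
  (x - mu)^T · [Sigma^{-1} · (x - mu)] = (3)·(1.2) + (0)·(-0.8) + (-2)·(0.1) = 3.4.

Step 4 — take square root: d = √(3.4) ≈ 1.8439.

d(x, mu) = √(3.4) ≈ 1.8439


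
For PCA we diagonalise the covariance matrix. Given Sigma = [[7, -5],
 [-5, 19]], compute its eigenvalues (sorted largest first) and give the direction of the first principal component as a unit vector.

Step 1 — characteristic polynomial of 2×2 Sigma:
  det(Sigma - λI) = λ² - trace · λ + det = 0.
  trace = 7 + 19 = 26, det = 7·19 - (-5)² = 108.
Step 2 — discriminant:
  Δ = trace² - 4·det = 676 - 432 = 244.
Step 3 — eigenvalues:
  λ = (trace ± √Δ)/2 = (26 ± 15.6205)/2,
  λ_1 = 20.8102,  λ_2 = 5.1898.

Step 4 — unit eigenvector for λ_1: solve (Sigma - λ_1 I)v = 0. First row:
  (7 - 20.8102)·v_x + (-5)·v_y = 0, i.e. (-13.8102)·v_x + (-5)·v_y = 0,
  so v ∝ (b, λ_1 - a) = (-5, 13.8102); multiply by -1 so the first entry is positive: u = (5, -13.8102).
  ||u|| = √((5)² + (-13.8102)²) = √(215.723) ≈ 14.6875,
  v_1 = u/||u|| ≈ (0.3404, -0.9403) (||v_1|| = 1).

λ_1 = 20.8102,  λ_2 = 5.1898;  v_1 ≈ (0.3404, -0.9403)


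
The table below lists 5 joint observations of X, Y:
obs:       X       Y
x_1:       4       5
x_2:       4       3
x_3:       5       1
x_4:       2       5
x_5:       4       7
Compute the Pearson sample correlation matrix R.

Step 1 — column means:
  mean(X) = (4 + 4 + 5 + 2 + 4) / 5 = 19/5 = 3.8
  mean(Y) = (5 + 3 + 1 + 5 + 7) / 5 = 21/5 = 4.2

Step 2 — sample variances and covariances s[i,j] = (1/(n-1)) · Σ_k (x_{k,i} - mean_i) · (x_{k,j} - mean_j), with n-1 = 4:
  s[X,X] = ((0.2)·(0.2) + (0.2)·(0.2) + (1.2)·(1.2) + (-1.8)·(-1.8) + (0.2)·(0.2)) / 4 = 4.8/4 = 1.2
  s[X,Y] = ((0.2)·(0.8) + (0.2)·(-1.2) + (1.2)·(-3.2) + (-1.8)·(0.8) + (0.2)·(2.8)) / 4 = -4.8/4 = -1.2
  s[Y,Y] = ((0.8)·(0.8) + (-1.2)·(-1.2) + (-3.2)·(-3.2) + (0.8)·(0.8) + (2.8)·(2.8)) / 4 = 20.8/4 = 5.2
  Sample standard deviations s_i = √(s[i,i]):
  s(X) = √(1.2) = 1.0954
  s(Y) = √(5.2) = 2.2804

Step 3 — r_{ij} = s_{ij} / (s_i · s_j):
  r[X,X] = 1 (diagonal).
  r[X,Y] = -1.2 / (1.0954 · 2.2804) = -1.2 / 2.498 = -0.4804
  r[Y,Y] = 1 (diagonal).

R is symmetric with unit diagonal. Assembling:

R = [[1, -0.4804],
 [-0.4804, 1]]


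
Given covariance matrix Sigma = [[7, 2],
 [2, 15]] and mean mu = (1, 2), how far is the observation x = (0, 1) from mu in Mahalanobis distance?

Step 1 — centre the observation: (x - mu) = (-1, -1).

Step 2 — invert Sigma. det(Sigma) = 7·15 - (2)² = 101.
  Sigma^{-1} = (1/det) · [[d, -b], [-b, a]] = [[0.1485, -0.0198],
 [-0.0198, 0.0693]].

Step 3 — form the quadratic (x - mu)^T · Sigma^{-1} · (x - mu):
  Sigma^{-1} · (x - mu) = (-0.1287, -0.0495).
  (x - mu)^T · [Sigma^{-1} · (x - mu)] = (-1)·(-0.1287) + (-1)·(-0.0495) = 0.1782.

Step 4 — take square root: d = √(0.1782) ≈ 0.4222.

d(x, mu) = √(0.1782) ≈ 0.4222


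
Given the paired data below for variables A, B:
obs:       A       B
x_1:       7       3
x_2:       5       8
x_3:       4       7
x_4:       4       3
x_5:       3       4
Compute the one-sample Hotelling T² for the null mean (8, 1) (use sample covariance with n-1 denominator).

Step 1 — sample mean vector:
  mean(A) = (7 + 5 + 4 + 4 + 3) / 5 = 23/5 = 4.6
  mean(B) = (3 + 8 + 7 + 3 + 4) / 5 = 25/5 = 5
  x̄ = (4.6, 5),  deviation x̄ - mu_0 = (4.6, 5) - (8, 1) = (-3.4, 4).

Step 2 — sample covariance matrix, S[i,j] = (1/(n-1)) · Σ_k (x_{k,i} - mean_i) · (x_{k,j} - mean_j), divisor n-1 = 4:
  S[A,A] = ((2.4)·(2.4) + (0.4)·(0.4) + (-0.6)·(-0.6) + (-0.6)·(-0.6) + (-1.6)·(-1.6)) / 4 = 9.2/4 = 2.3
  S[A,B] = ((2.4)·(-2) + (0.4)·(3) + (-0.6)·(2) + (-0.6)·(-2) + (-1.6)·(-1)) / 4 = -2/4 = -0.5
  S[B,B] = ((-2)·(-2) + (3)·(3) + (2)·(2) + (-2)·(-2) + (-1)·(-1)) / 4 = 22/4 = 5.5
  S = [[2.3, -0.5],
 [-0.5, 5.5]].

Step 3 — invert S. det(S) = 2.3·5.5 - (-0.5)² = 12.4.
  S^{-1} = (1/det) · [[d, -b], [-b, a]] = [[0.4435, 0.0403],
 [0.0403, 0.1855]].

Step 4 — quadratic form (x̄ - mu_0)^T · S^{-1} · (x̄ - mu_0):
  S^{-1} · (x̄ - mu_0) = (-1.3468, 0.6048),
  (x̄ - mu_0)^T · [...] = (-3.4)·(-1.3468) + (4)·(0.6048) = 6.9984.

Step 5 — scale by n: T² = 5 · 6.9984 = 34.9919.

T² ≈ 34.9919


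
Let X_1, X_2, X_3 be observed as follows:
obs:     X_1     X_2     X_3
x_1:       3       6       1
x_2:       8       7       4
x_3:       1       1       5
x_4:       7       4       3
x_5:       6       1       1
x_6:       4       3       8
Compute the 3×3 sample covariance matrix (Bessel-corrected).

Step 1 — column means:
  mean(X_1) = (3 + 8 + 1 + 7 + 6 + 4) / 6 = 29/6 = 4.8333
  mean(X_2) = (6 + 7 + 1 + 4 + 1 + 3) / 6 = 22/6 = 3.6667
  mean(X_3) = (1 + 4 + 5 + 3 + 1 + 8) / 6 = 22/6 = 3.6667

Step 2 — sample covariance S[i,j] = (1/(n-1)) · Σ_k (x_{k,i} - mean_i) · (x_{k,j} - mean_j), with n-1 = 5.
  S[X_1,X_1] = ((-1.8333)·(-1.8333) + (3.1667)·(3.1667) + (-3.8333)·(-3.8333) + (2.1667)·(2.1667) + (1.1667)·(1.1667) + (-0.8333)·(-0.8333)) / 5 = 34.8333/5 = 6.9667
  S[X_1,X_2] = ((-1.8333)·(2.3333) + (3.1667)·(3.3333) + (-3.8333)·(-2.6667) + (2.1667)·(0.3333) + (1.1667)·(-2.6667) + (-0.8333)·(-0.6667)) / 5 = 14.6667/5 = 2.9333
  S[X_1,X_3] = ((-1.8333)·(-2.6667) + (3.1667)·(0.3333) + (-3.8333)·(1.3333) + (2.1667)·(-0.6667) + (1.1667)·(-2.6667) + (-0.8333)·(4.3333)) / 5 = -7.3333/5 = -1.4667
  S[X_2,X_2] = ((2.3333)·(2.3333) + (3.3333)·(3.3333) + (-2.6667)·(-2.6667) + (0.3333)·(0.3333) + (-2.6667)·(-2.6667) + (-0.6667)·(-0.6667)) / 5 = 31.3333/5 = 6.2667
  S[X_2,X_3] = ((2.3333)·(-2.6667) + (3.3333)·(0.3333) + (-2.6667)·(1.3333) + (0.3333)·(-0.6667) + (-2.6667)·(-2.6667) + (-0.6667)·(4.3333)) / 5 = -4.6667/5 = -0.9333
  S[X_3,X_3] = ((-2.6667)·(-2.6667) + (0.3333)·(0.3333) + (1.3333)·(1.3333) + (-0.6667)·(-0.6667) + (-2.6667)·(-2.6667) + (4.3333)·(4.3333)) / 5 = 35.3333/5 = 7.0667

S is symmetric (S[j,i] = S[i,j]). Assembling:

S = [[6.9667, 2.9333, -1.4667],
 [2.9333, 6.2667, -0.9333],
 [-1.4667, -0.9333, 7.0667]]


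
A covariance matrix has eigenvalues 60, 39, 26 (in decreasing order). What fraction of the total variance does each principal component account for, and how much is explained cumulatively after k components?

Step 1 — total variance = trace(Sigma) = Σ λ_i = 60 + 39 + 26 = 125.

Step 2 — fraction explained by component i = λ_i / Σ λ:
  PC1: 60/125 = 0.48
  PC2: 39/125 = 0.312
  PC3: 26/125 = 0.208

Step 3 — cumulative fraction after k components = (λ_1 + ... + λ_k) / Σ λ:
  k = 1: 60/125 = 0.48
  k = 2: (60 + 39)/125 = 99/125 = 0.792
  k = 3: (60 + 39 + 26)/125 = 125/125 = 1

Summary (fraction, with percent):

explained: PC1 0.48 (48%), PC2 0.312 (31.2%), PC3 0.208 (20.8%);  cumulative: 0.48, 0.792, 1


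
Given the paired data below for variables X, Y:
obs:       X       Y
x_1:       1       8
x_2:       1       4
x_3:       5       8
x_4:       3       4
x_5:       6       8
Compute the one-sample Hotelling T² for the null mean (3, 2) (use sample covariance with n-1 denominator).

Step 1 — sample mean vector:
  mean(X) = (1 + 1 + 5 + 3 + 6) / 5 = 16/5 = 3.2
  mean(Y) = (8 + 4 + 8 + 4 + 8) / 5 = 32/5 = 6.4
  x̄ = (3.2, 6.4),  deviation x̄ - mu_0 = (3.2, 6.4) - (3, 2) = (0.2, 4.4).

Step 2 — sample covariance matrix, S[i,j] = (1/(n-1)) · Σ_k (x_{k,i} - mean_i) · (x_{k,j} - mean_j), divisor n-1 = 4:
  S[X,X] = ((-2.2)·(-2.2) + (-2.2)·(-2.2) + (1.8)·(1.8) + (-0.2)·(-0.2) + (2.8)·(2.8)) / 4 = 20.8/4 = 5.2
  S[X,Y] = ((-2.2)·(1.6) + (-2.2)·(-2.4) + (1.8)·(1.6) + (-0.2)·(-2.4) + (2.8)·(1.6)) / 4 = 9.6/4 = 2.4
  S[Y,Y] = ((1.6)·(1.6) + (-2.4)·(-2.4) + (1.6)·(1.6) + (-2.4)·(-2.4) + (1.6)·(1.6)) / 4 = 19.2/4 = 4.8
  S = [[5.2, 2.4],
 [2.4, 4.8]].

Step 3 — invert S. det(S) = 5.2·4.8 - (2.4)² = 19.2.
  S^{-1} = (1/det) · [[d, -b], [-b, a]] = [[0.25, -0.125],
 [-0.125, 0.2708]].

Step 4 — quadratic form (x̄ - mu_0)^T · S^{-1} · (x̄ - mu_0):
  S^{-1} · (x̄ - mu_0) = (-0.5, 1.1667),
  (x̄ - mu_0)^T · [...] = (0.2)·(-0.5) + (4.4)·(1.1667) = 5.0333.

Step 5 — scale by n: T² = 5 · 5.0333 = 25.1667.

T² ≈ 25.1667


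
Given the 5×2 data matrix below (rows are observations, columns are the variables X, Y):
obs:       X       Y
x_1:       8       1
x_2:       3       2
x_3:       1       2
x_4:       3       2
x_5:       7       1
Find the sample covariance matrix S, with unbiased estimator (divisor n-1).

Step 1 — column means:
  mean(X) = (8 + 3 + 1 + 3 + 7) / 5 = 22/5 = 4.4
  mean(Y) = (1 + 2 + 2 + 2 + 1) / 5 = 8/5 = 1.6

Step 2 — sample covariance S[i,j] = (1/(n-1)) · Σ_k (x_{k,i} - mean_i) · (x_{k,j} - mean_j), with n-1 = 4.
  S[X,X] = ((3.6)·(3.6) + (-1.4)·(-1.4) + (-3.4)·(-3.4) + (-1.4)·(-1.4) + (2.6)·(2.6)) / 4 = 35.2/4 = 8.8
  S[X,Y] = ((3.6)·(-0.6) + (-1.4)·(0.4) + (-3.4)·(0.4) + (-1.4)·(0.4) + (2.6)·(-0.6)) / 4 = -6.2/4 = -1.55
  S[Y,Y] = ((-0.6)·(-0.6) + (0.4)·(0.4) + (0.4)·(0.4) + (0.4)·(0.4) + (-0.6)·(-0.6)) / 4 = 1.2/4 = 0.3

S is symmetric (S[j,i] = S[i,j]). Assembling:

S = [[8.8, -1.55],
 [-1.55, 0.3]]


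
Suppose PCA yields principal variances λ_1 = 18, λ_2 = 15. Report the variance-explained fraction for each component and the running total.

Step 1 — total variance = trace(Sigma) = Σ λ_i = 18 + 15 = 33.

Step 2 — fraction explained by component i = λ_i / Σ λ:
  PC1: 18/33 = 0.5455
  PC2: 15/33 = 0.4545

Step 3 — cumulative fraction after k components = (λ_1 + ... + λ_k) / Σ λ:
  k = 1: 18/33 = 0.5455
  k = 2: (18 + 15)/33 = 33/33 = 1

Summary (fraction, with percent):

explained: PC1 0.5455 (54.55%), PC2 0.4545 (45.45%);  cumulative: 0.5455, 1


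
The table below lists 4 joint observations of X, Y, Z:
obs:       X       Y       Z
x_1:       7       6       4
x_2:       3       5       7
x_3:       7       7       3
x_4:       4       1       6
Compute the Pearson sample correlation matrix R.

Step 1 — column means:
  mean(X) = (7 + 3 + 7 + 4) / 4 = 21/4 = 5.25
  mean(Y) = (6 + 5 + 7 + 1) / 4 = 19/4 = 4.75
  mean(Z) = (4 + 7 + 3 + 6) / 4 = 20/4 = 5

Step 2 — sample variances and covariances s[i,j] = (1/(n-1)) · Σ_k (x_{k,i} - mean_i) · (x_{k,j} - mean_j), with n-1 = 3:
  s[X,X] = ((1.75)·(1.75) + (-2.25)·(-2.25) + (1.75)·(1.75) + (-1.25)·(-1.25)) / 3 = 12.75/3 = 4.25
  s[X,Y] = ((1.75)·(1.25) + (-2.25)·(0.25) + (1.75)·(2.25) + (-1.25)·(-3.75)) / 3 = 10.25/3 = 3.4167
  s[X,Z] = ((1.75)·(-1) + (-2.25)·(2) + (1.75)·(-2) + (-1.25)·(1)) / 3 = -11/3 = -3.6667
  s[Y,Y] = ((1.25)·(1.25) + (0.25)·(0.25) + (2.25)·(2.25) + (-3.75)·(-3.75)) / 3 = 20.75/3 = 6.9167
  s[Y,Z] = ((1.25)·(-1) + (0.25)·(2) + (2.25)·(-2) + (-3.75)·(1)) / 3 = -9/3 = -3
  s[Z,Z] = ((-1)·(-1) + (2)·(2) + (-2)·(-2) + (1)·(1)) / 3 = 10/3 = 3.3333
  Sample standard deviations s_i = √(s[i,i]):
  s(X) = √(4.25) = 2.0616
  s(Y) = √(6.9167) = 2.63
  s(Z) = √(3.3333) = 1.8257

Step 3 — r_{ij} = s_{ij} / (s_i · s_j):
  r[X,X] = 1 (diagonal).
  r[X,Y] = 3.4167 / (2.0616 · 2.63) = 3.4167 / 5.4218 = 0.6302
  r[X,Z] = -3.6667 / (2.0616 · 1.8257) = -3.6667 / 3.7639 = -0.9742
  r[Y,Y] = 1 (diagonal).
  r[Y,Z] = -3 / (2.63 · 1.8257) = -3 / 4.8016 = -0.6248
  r[Z,Z] = 1 (diagonal).

R is symmetric with unit diagonal. Assembling:

R = [[1, 0.6302, -0.9742],
 [0.6302, 1, -0.6248],
 [-0.9742, -0.6248, 1]]


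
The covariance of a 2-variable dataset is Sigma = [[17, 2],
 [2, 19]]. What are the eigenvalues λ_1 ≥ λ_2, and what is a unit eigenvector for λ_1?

Step 1 — characteristic polynomial of 2×2 Sigma:
  det(Sigma - λI) = λ² - trace · λ + det = 0.
  trace = 17 + 19 = 36, det = 17·19 - (2)² = 319.
Step 2 — discriminant:
  Δ = trace² - 4·det = 1296 - 1276 = 20.
Step 3 — eigenvalues:
  λ = (trace ± √Δ)/2 = (36 ± 4.4721)/2,
  λ_1 = 20.2361,  λ_2 = 15.7639.

Step 4 — unit eigenvector for λ_1: solve (Sigma - λ_1 I)v = 0. First row:
  (17 - 20.2361)·v_x + (2)·v_y = 0, i.e. (-3.2361)·v_x + (2)·v_y = 0,
  so v ∝ (b, λ_1 - a) = (2, 3.2361) = u.
  ||u|| = √((2)² + (3.2361)²) = √(14.4721) ≈ 3.8042,
  v_1 = u/||u|| ≈ (0.5257, 0.8507) (||v_1|| = 1).

λ_1 = 20.2361,  λ_2 = 15.7639;  v_1 ≈ (0.5257, 0.8507)


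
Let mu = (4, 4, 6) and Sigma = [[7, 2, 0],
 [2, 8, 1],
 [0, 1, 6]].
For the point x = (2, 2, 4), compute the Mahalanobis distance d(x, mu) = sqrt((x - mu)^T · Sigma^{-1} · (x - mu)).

Step 1 — centre the observation: (x - mu) = (-2, -2, -2).

Step 2 — invert Sigma (cofactor / det for 3×3, or solve directly):
  Sigma^{-1} = [[0.1541, -0.0393, 0.0066],
 [-0.0393, 0.1377, -0.023],
 [0.0066, -0.023, 0.1705]].

Step 3 — form the quadratic (x - mu)^T · Sigma^{-1} · (x - mu):
  Sigma^{-1} · (x - mu) = (-0.2426, -0.1508, -0.3082).
  (x - mu)^T · [Sigma^{-1} · (x - mu)] = (-2)·(-0.2426) + (-2)·(-0.1508) + (-2)·(-0.3082) = 1.4033.

Step 4 — take square root: d = √(1.4033) ≈ 1.1846.

d(x, mu) = √(1.4033) ≈ 1.1846


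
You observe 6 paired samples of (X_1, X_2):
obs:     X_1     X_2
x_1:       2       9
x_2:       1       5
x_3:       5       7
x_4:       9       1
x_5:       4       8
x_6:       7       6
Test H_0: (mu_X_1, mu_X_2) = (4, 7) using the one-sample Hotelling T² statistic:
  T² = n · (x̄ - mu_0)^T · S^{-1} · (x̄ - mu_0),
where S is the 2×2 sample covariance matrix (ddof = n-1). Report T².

Step 1 — sample mean vector:
  mean(X_1) = (2 + 1 + 5 + 9 + 4 + 7) / 6 = 28/6 = 4.6667
  mean(X_2) = (9 + 5 + 7 + 1 + 8 + 6) / 6 = 36/6 = 6
  x̄ = (4.6667, 6),  deviation x̄ - mu_0 = (4.6667, 6) - (4, 7) = (0.6667, -1).

Step 2 — sample covariance matrix, S[i,j] = (1/(n-1)) · Σ_k (x_{k,i} - mean_i) · (x_{k,j} - mean_j), divisor n-1 = 5:
  S[X_1,X_1] = ((-2.6667)·(-2.6667) + (-3.6667)·(-3.6667) + (0.3333)·(0.3333) + (4.3333)·(4.3333) + (-0.6667)·(-0.6667) + (2.3333)·(2.3333)) / 5 = 45.3333/5 = 9.0667
  S[X_1,X_2] = ((-2.6667)·(3) + (-3.6667)·(-1) + (0.3333)·(1) + (4.3333)·(-5) + (-0.6667)·(2) + (2.3333)·(0)) / 5 = -27/5 = -5.4
  S[X_2,X_2] = ((3)·(3) + (-1)·(-1) + (1)·(1) + (-5)·(-5) + (2)·(2) + (0)·(0)) / 5 = 40/5 = 8
  S = [[9.0667, -5.4],
 [-5.4, 8]].

Step 3 — invert S. det(S) = 9.0667·8 - (-5.4)² = 43.3733.
  S^{-1} = (1/det) · [[d, -b], [-b, a]] = [[0.1844, 0.1245],
 [0.1245, 0.209]].

Step 4 — quadratic form (x̄ - mu_0)^T · S^{-1} · (x̄ - mu_0):
  S^{-1} · (x̄ - mu_0) = (-0.0015, -0.126),
  (x̄ - mu_0)^T · [...] = (0.6667)·(-0.0015) + (-1)·(-0.126) = 0.125.

Step 5 — scale by n: T² = 6 · 0.125 = 0.7501.

T² ≈ 0.7501


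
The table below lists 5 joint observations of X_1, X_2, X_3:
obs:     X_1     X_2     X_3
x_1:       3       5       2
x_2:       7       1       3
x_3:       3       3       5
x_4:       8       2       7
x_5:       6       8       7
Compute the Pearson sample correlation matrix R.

Step 1 — column means:
  mean(X_1) = (3 + 7 + 3 + 8 + 6) / 5 = 27/5 = 5.4
  mean(X_2) = (5 + 1 + 3 + 2 + 8) / 5 = 19/5 = 3.8
  mean(X_3) = (2 + 3 + 5 + 7 + 7) / 5 = 24/5 = 4.8

Step 2 — sample variances and covariances s[i,j] = (1/(n-1)) · Σ_k (x_{k,i} - mean_i) · (x_{k,j} - mean_j), with n-1 = 4:
  s[X_1,X_1] = ((-2.4)·(-2.4) + (1.6)·(1.6) + (-2.4)·(-2.4) + (2.6)·(2.6) + (0.6)·(0.6)) / 4 = 21.2/4 = 5.3
  s[X_1,X_2] = ((-2.4)·(1.2) + (1.6)·(-2.8) + (-2.4)·(-0.8) + (2.6)·(-1.8) + (0.6)·(4.2)) / 4 = -7.6/4 = -1.9
  s[X_1,X_3] = ((-2.4)·(-2.8) + (1.6)·(-1.8) + (-2.4)·(0.2) + (2.6)·(2.2) + (0.6)·(2.2)) / 4 = 10.4/4 = 2.6
  s[X_2,X_2] = ((1.2)·(1.2) + (-2.8)·(-2.8) + (-0.8)·(-0.8) + (-1.8)·(-1.8) + (4.2)·(4.2)) / 4 = 30.8/4 = 7.7
  s[X_2,X_3] = ((1.2)·(-2.8) + (-2.8)·(-1.8) + (-0.8)·(0.2) + (-1.8)·(2.2) + (4.2)·(2.2)) / 4 = 6.8/4 = 1.7
  s[X_3,X_3] = ((-2.8)·(-2.8) + (-1.8)·(-1.8) + (0.2)·(0.2) + (2.2)·(2.2) + (2.2)·(2.2)) / 4 = 20.8/4 = 5.2
  Sample standard deviations s_i = √(s[i,i]):
  s(X_1) = √(5.3) = 2.3022
  s(X_2) = √(7.7) = 2.7749
  s(X_3) = √(5.2) = 2.2804

Step 3 — r_{ij} = s_{ij} / (s_i · s_j):
  r[X_1,X_1] = 1 (diagonal).
  r[X_1,X_2] = -1.9 / (2.3022 · 2.7749) = -1.9 / 6.3883 = -0.2974
  r[X_1,X_3] = 2.6 / (2.3022 · 2.2804) = 2.6 / 5.2498 = 0.4953
  r[X_2,X_2] = 1 (diagonal).
  r[X_2,X_3] = 1.7 / (2.7749 · 2.2804) = 1.7 / 6.3277 = 0.2687
  r[X_3,X_3] = 1 (diagonal).

R is symmetric with unit diagonal. Assembling:

R = [[1, -0.2974, 0.4953],
 [-0.2974, 1, 0.2687],
 [0.4953, 0.2687, 1]]


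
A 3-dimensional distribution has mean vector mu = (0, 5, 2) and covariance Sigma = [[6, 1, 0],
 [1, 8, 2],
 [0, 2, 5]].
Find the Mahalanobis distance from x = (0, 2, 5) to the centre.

Step 1 — centre the observation: (x - mu) = (0, -3, 3).

Step 2 — invert Sigma (cofactor / det for 3×3, or solve directly):
  Sigma^{-1} = [[0.1706, -0.0237, 0.0095],
 [-0.0237, 0.1422, -0.0569],
 [0.0095, -0.0569, 0.2227]].

Step 3 — form the quadratic (x - mu)^T · Sigma^{-1} · (x - mu):
  Sigma^{-1} · (x - mu) = (0.0995, -0.5972, 0.8389).
  (x - mu)^T · [Sigma^{-1} · (x - mu)] = (0)·(0.0995) + (-3)·(-0.5972) + (3)·(0.8389) = 4.3081.

Step 4 — take square root: d = √(4.3081) ≈ 2.0756.

d(x, mu) = √(4.3081) ≈ 2.0756


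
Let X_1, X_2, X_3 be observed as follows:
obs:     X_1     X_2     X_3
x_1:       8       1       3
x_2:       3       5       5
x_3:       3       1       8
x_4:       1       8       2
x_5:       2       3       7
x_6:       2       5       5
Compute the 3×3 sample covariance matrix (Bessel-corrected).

Step 1 — column means:
  mean(X_1) = (8 + 3 + 3 + 1 + 2 + 2) / 6 = 19/6 = 3.1667
  mean(X_2) = (1 + 5 + 1 + 8 + 3 + 5) / 6 = 23/6 = 3.8333
  mean(X_3) = (3 + 5 + 8 + 2 + 7 + 5) / 6 = 30/6 = 5

Step 2 — sample covariance S[i,j] = (1/(n-1)) · Σ_k (x_{k,i} - mean_i) · (x_{k,j} - mean_j), with n-1 = 5.
  S[X_1,X_1] = ((4.8333)·(4.8333) + (-0.1667)·(-0.1667) + (-0.1667)·(-0.1667) + (-2.1667)·(-2.1667) + (-1.1667)·(-1.1667) + (-1.1667)·(-1.1667)) / 5 = 30.8333/5 = 6.1667
  S[X_1,X_2] = ((4.8333)·(-2.8333) + (-0.1667)·(1.1667) + (-0.1667)·(-2.8333) + (-2.1667)·(4.1667) + (-1.1667)·(-0.8333) + (-1.1667)·(1.1667)) / 5 = -22.8333/5 = -4.5667
  S[X_1,X_3] = ((4.8333)·(-2) + (-0.1667)·(0) + (-0.1667)·(3) + (-2.1667)·(-3) + (-1.1667)·(2) + (-1.1667)·(0)) / 5 = -6/5 = -1.2
  S[X_2,X_2] = ((-2.8333)·(-2.8333) + (1.1667)·(1.1667) + (-2.8333)·(-2.8333) + (4.1667)·(4.1667) + (-0.8333)·(-0.8333) + (1.1667)·(1.1667)) / 5 = 36.8333/5 = 7.3667
  S[X_2,X_3] = ((-2.8333)·(-2) + (1.1667)·(0) + (-2.8333)·(3) + (4.1667)·(-3) + (-0.8333)·(2) + (1.1667)·(0)) / 5 = -17/5 = -3.4
  S[X_3,X_3] = ((-2)·(-2) + (0)·(0) + (3)·(3) + (-3)·(-3) + (2)·(2) + (0)·(0)) / 5 = 26/5 = 5.2

S is symmetric (S[j,i] = S[i,j]). Assembling:

S = [[6.1667, -4.5667, -1.2],
 [-4.5667, 7.3667, -3.4],
 [-1.2, -3.4, 5.2]]


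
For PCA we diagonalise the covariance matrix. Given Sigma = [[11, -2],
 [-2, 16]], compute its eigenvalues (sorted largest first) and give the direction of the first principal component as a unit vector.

Step 1 — characteristic polynomial of 2×2 Sigma:
  det(Sigma - λI) = λ² - trace · λ + det = 0.
  trace = 11 + 16 = 27, det = 11·16 - (-2)² = 172.
Step 2 — discriminant:
  Δ = trace² - 4·det = 729 - 688 = 41.
Step 3 — eigenvalues:
  λ = (trace ± √Δ)/2 = (27 ± 6.4031)/2,
  λ_1 = 16.7016,  λ_2 = 10.2984.

Step 4 — unit eigenvector for λ_1: solve (Sigma - λ_1 I)v = 0. First row:
  (11 - 16.7016)·v_x + (-2)·v_y = 0, i.e. (-5.7016)·v_x + (-2)·v_y = 0,
  so v ∝ (b, λ_1 - a) = (-2, 5.7016); multiply by -1 so the first entry is positive: u = (2, -5.7016).
  ||u|| = √((2)² + (-5.7016)²) = √(36.5078) ≈ 6.0422,
  v_1 = u/||u|| ≈ (0.331, -0.9436) (||v_1|| = 1).

λ_1 = 16.7016,  λ_2 = 10.2984;  v_1 ≈ (0.331, -0.9436)


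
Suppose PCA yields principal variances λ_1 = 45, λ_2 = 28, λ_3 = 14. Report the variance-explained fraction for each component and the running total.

Step 1 — total variance = trace(Sigma) = Σ λ_i = 45 + 28 + 14 = 87.

Step 2 — fraction explained by component i = λ_i / Σ λ:
  PC1: 45/87 = 0.5172
  PC2: 28/87 = 0.3218
  PC3: 14/87 = 0.1609

Step 3 — cumulative fraction after k components = (λ_1 + ... + λ_k) / Σ λ:
  k = 1: 45/87 = 0.5172
  k = 2: (45 + 28)/87 = 73/87 = 0.8391
  k = 3: (45 + 28 + 14)/87 = 87/87 = 1

Summary (fraction, with percent):

explained: PC1 0.5172 (51.72%), PC2 0.3218 (32.18%), PC3 0.1609 (16.09%);  cumulative: 0.5172, 0.8391, 1


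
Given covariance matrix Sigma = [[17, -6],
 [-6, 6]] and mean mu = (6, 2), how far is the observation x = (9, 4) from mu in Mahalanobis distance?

Step 1 — centre the observation: (x - mu) = (3, 2).

Step 2 — invert Sigma. det(Sigma) = 17·6 - (-6)² = 66.
  Sigma^{-1} = (1/det) · [[d, -b], [-b, a]] = [[0.0909, 0.0909],
 [0.0909, 0.2576]].

Step 3 — form the quadratic (x - mu)^T · Sigma^{-1} · (x - mu):
  Sigma^{-1} · (x - mu) = (0.4545, 0.7879).
  (x - mu)^T · [Sigma^{-1} · (x - mu)] = (3)·(0.4545) + (2)·(0.7879) = 2.9394.

Step 4 — take square root: d = √(2.9394) ≈ 1.7145.

d(x, mu) = √(2.9394) ≈ 1.7145


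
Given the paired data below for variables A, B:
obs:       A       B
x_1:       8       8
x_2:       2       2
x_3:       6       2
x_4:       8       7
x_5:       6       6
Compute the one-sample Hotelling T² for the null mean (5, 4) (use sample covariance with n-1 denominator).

Step 1 — sample mean vector:
  mean(A) = (8 + 2 + 6 + 8 + 6) / 5 = 30/5 = 6
  mean(B) = (8 + 2 + 2 + 7 + 6) / 5 = 25/5 = 5
  x̄ = (6, 5),  deviation x̄ - mu_0 = (6, 5) - (5, 4) = (1, 1).

Step 2 — sample covariance matrix, S[i,j] = (1/(n-1)) · Σ_k (x_{k,i} - mean_i) · (x_{k,j} - mean_j), divisor n-1 = 4:
  S[A,A] = ((2)·(2) + (-4)·(-4) + (0)·(0) + (2)·(2) + (0)·(0)) / 4 = 24/4 = 6
  S[A,B] = ((2)·(3) + (-4)·(-3) + (0)·(-3) + (2)·(2) + (0)·(1)) / 4 = 22/4 = 5.5
  S[B,B] = ((3)·(3) + (-3)·(-3) + (-3)·(-3) + (2)·(2) + (1)·(1)) / 4 = 32/4 = 8
  S = [[6, 5.5],
 [5.5, 8]].

Step 3 — invert S. det(S) = 6·8 - (5.5)² = 17.75.
  S^{-1} = (1/det) · [[d, -b], [-b, a]] = [[0.4507, -0.3099],
 [-0.3099, 0.338]].

Step 4 — quadratic form (x̄ - mu_0)^T · S^{-1} · (x̄ - mu_0):
  S^{-1} · (x̄ - mu_0) = (0.1408, 0.0282),
  (x̄ - mu_0)^T · [...] = (1)·(0.1408) + (1)·(0.0282) = 0.169.

Step 5 — scale by n: T² = 5 · 0.169 = 0.8451.

T² ≈ 0.8451


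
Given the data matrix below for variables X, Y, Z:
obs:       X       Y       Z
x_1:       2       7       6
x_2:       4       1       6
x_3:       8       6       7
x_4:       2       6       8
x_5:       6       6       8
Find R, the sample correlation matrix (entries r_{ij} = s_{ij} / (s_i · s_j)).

Step 1 — column means:
  mean(X) = (2 + 4 + 8 + 2 + 6) / 5 = 22/5 = 4.4
  mean(Y) = (7 + 1 + 6 + 6 + 6) / 5 = 26/5 = 5.2
  mean(Z) = (6 + 6 + 7 + 8 + 8) / 5 = 35/5 = 7

Step 2 — sample variances and covariances s[i,j] = (1/(n-1)) · Σ_k (x_{k,i} - mean_i) · (x_{k,j} - mean_j), with n-1 = 4:
  s[X,X] = ((-2.4)·(-2.4) + (-0.4)·(-0.4) + (3.6)·(3.6) + (-2.4)·(-2.4) + (1.6)·(1.6)) / 4 = 27.2/4 = 6.8
  s[X,Y] = ((-2.4)·(1.8) + (-0.4)·(-4.2) + (3.6)·(0.8) + (-2.4)·(0.8) + (1.6)·(0.8)) / 4 = -0.4/4 = -0.1
  s[X,Z] = ((-2.4)·(-1) + (-0.4)·(-1) + (3.6)·(0) + (-2.4)·(1) + (1.6)·(1)) / 4 = 2/4 = 0.5
  s[Y,Y] = ((1.8)·(1.8) + (-4.2)·(-4.2) + (0.8)·(0.8) + (0.8)·(0.8) + (0.8)·(0.8)) / 4 = 22.8/4 = 5.7
  s[Y,Z] = ((1.8)·(-1) + (-4.2)·(-1) + (0.8)·(0) + (0.8)·(1) + (0.8)·(1)) / 4 = 4/4 = 1
  s[Z,Z] = ((-1)·(-1) + (-1)·(-1) + (0)·(0) + (1)·(1) + (1)·(1)) / 4 = 4/4 = 1
  Sample standard deviations s_i = √(s[i,i]):
  s(X) = √(6.8) = 2.6077
  s(Y) = √(5.7) = 2.3875
  s(Z) = √(1) = 1

Step 3 — r_{ij} = s_{ij} / (s_i · s_j):
  r[X,X] = 1 (diagonal).
  r[X,Y] = -0.1 / (2.6077 · 2.3875) = -0.1 / 6.2258 = -0.0161
  r[X,Z] = 0.5 / (2.6077 · 1) = 0.5 / 2.6077 = 0.1917
  r[Y,Y] = 1 (diagonal).
  r[Y,Z] = 1 / (2.3875 · 1) = 1 / 2.3875 = 0.4189
  r[Z,Z] = 1 (diagonal).

R is symmetric with unit diagonal. Assembling:

R = [[1, -0.0161, 0.1917],
 [-0.0161, 1, 0.4189],
 [0.1917, 0.4189, 1]]


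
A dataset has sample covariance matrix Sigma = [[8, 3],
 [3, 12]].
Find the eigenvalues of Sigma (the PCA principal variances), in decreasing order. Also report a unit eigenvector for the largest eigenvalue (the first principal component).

Step 1 — characteristic polynomial of 2×2 Sigma:
  det(Sigma - λI) = λ² - trace · λ + det = 0.
  trace = 8 + 12 = 20, det = 8·12 - (3)² = 87.
Step 2 — discriminant:
  Δ = trace² - 4·det = 400 - 348 = 52.
Step 3 — eigenvalues:
  λ = (trace ± √Δ)/2 = (20 ± 7.2111)/2,
  λ_1 = 13.6056,  λ_2 = 6.3944.

Step 4 — unit eigenvector for λ_1: solve (Sigma - λ_1 I)v = 0. First row:
  (8 - 13.6056)·v_x + (3)·v_y = 0, i.e. (-5.6056)·v_x + (3)·v_y = 0,
  so v ∝ (b, λ_1 - a) = (3, 5.6056) = u.
  ||u|| = √((3)² + (5.6056)²) = √(40.4222) ≈ 6.3578,
  v_1 = u/||u|| ≈ (0.4719, 0.8817) (||v_1|| = 1).

λ_1 = 13.6056,  λ_2 = 6.3944;  v_1 ≈ (0.4719, 0.8817)


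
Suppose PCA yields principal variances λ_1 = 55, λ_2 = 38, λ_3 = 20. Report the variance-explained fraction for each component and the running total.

Step 1 — total variance = trace(Sigma) = Σ λ_i = 55 + 38 + 20 = 113.

Step 2 — fraction explained by component i = λ_i / Σ λ:
  PC1: 55/113 = 0.4867
  PC2: 38/113 = 0.3363
  PC3: 20/113 = 0.177

Step 3 — cumulative fraction after k components = (λ_1 + ... + λ_k) / Σ λ:
  k = 1: 55/113 = 0.4867
  k = 2: (55 + 38)/113 = 93/113 = 0.823
  k = 3: (55 + 38 + 20)/113 = 113/113 = 1

Summary (fraction, with percent):

explained: PC1 0.4867 (48.67%), PC2 0.3363 (33.63%), PC3 0.177 (17.7%);  cumulative: 0.4867, 0.823, 1


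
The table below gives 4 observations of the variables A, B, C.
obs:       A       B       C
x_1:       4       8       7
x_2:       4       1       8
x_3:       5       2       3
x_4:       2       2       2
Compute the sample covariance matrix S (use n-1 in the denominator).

Step 1 — column means:
  mean(A) = (4 + 4 + 5 + 2) / 4 = 15/4 = 3.75
  mean(B) = (8 + 1 + 2 + 2) / 4 = 13/4 = 3.25
  mean(C) = (7 + 8 + 3 + 2) / 4 = 20/4 = 5

Step 2 — sample covariance S[i,j] = (1/(n-1)) · Σ_k (x_{k,i} - mean_i) · (x_{k,j} - mean_j), with n-1 = 3.
  S[A,A] = ((0.25)·(0.25) + (0.25)·(0.25) + (1.25)·(1.25) + (-1.75)·(-1.75)) / 3 = 4.75/3 = 1.5833
  S[A,B] = ((0.25)·(4.75) + (0.25)·(-2.25) + (1.25)·(-1.25) + (-1.75)·(-1.25)) / 3 = 1.25/3 = 0.4167
  S[A,C] = ((0.25)·(2) + (0.25)·(3) + (1.25)·(-2) + (-1.75)·(-3)) / 3 = 4/3 = 1.3333
  S[B,B] = ((4.75)·(4.75) + (-2.25)·(-2.25) + (-1.25)·(-1.25) + (-1.25)·(-1.25)) / 3 = 30.75/3 = 10.25
  S[B,C] = ((4.75)·(2) + (-2.25)·(3) + (-1.25)·(-2) + (-1.25)·(-3)) / 3 = 9/3 = 3
  S[C,C] = ((2)·(2) + (3)·(3) + (-2)·(-2) + (-3)·(-3)) / 3 = 26/3 = 8.6667

S is symmetric (S[j,i] = S[i,j]). Assembling:

S = [[1.5833, 0.4167, 1.3333],
 [0.4167, 10.25, 3],
 [1.3333, 3, 8.6667]]


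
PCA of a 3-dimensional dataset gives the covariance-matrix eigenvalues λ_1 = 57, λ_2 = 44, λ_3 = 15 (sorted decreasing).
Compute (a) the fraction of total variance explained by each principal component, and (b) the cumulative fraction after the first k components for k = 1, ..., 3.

Step 1 — total variance = trace(Sigma) = Σ λ_i = 57 + 44 + 15 = 116.

Step 2 — fraction explained by component i = λ_i / Σ λ:
  PC1: 57/116 = 0.4914
  PC2: 44/116 = 0.3793
  PC3: 15/116 = 0.1293

Step 3 — cumulative fraction after k components = (λ_1 + ... + λ_k) / Σ λ:
  k = 1: 57/116 = 0.4914
  k = 2: (57 + 44)/116 = 101/116 = 0.8707
  k = 3: (57 + 44 + 15)/116 = 116/116 = 1

Summary (fraction, with percent):

explained: PC1 0.4914 (49.14%), PC2 0.3793 (37.93%), PC3 0.1293 (12.93%);  cumulative: 0.4914, 0.8707, 1


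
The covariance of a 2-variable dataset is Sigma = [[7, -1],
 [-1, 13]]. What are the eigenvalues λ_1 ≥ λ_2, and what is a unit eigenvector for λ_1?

Step 1 — characteristic polynomial of 2×2 Sigma:
  det(Sigma - λI) = λ² - trace · λ + det = 0.
  trace = 7 + 13 = 20, det = 7·13 - (-1)² = 90.
Step 2 — discriminant:
  Δ = trace² - 4·det = 400 - 360 = 40.
Step 3 — eigenvalues:
  λ = (trace ± √Δ)/2 = (20 ± 6.3246)/2,
  λ_1 = 13.1623,  λ_2 = 6.8377.

Step 4 — unit eigenvector for λ_1: solve (Sigma - λ_1 I)v = 0. First row:
  (7 - 13.1623)·v_x + (-1)·v_y = 0, i.e. (-6.1623)·v_x + (-1)·v_y = 0,
  so v ∝ (b, λ_1 - a) = (-1, 6.1623); multiply by -1 so the first entry is positive: u = (1, -6.1623).
  ||u|| = √((1)² + (-6.1623)²) = √(38.9737) ≈ 6.2429,
  v_1 = u/||u|| ≈ (0.1602, -0.9871) (||v_1|| = 1).

λ_1 = 13.1623,  λ_2 = 6.8377;  v_1 ≈ (0.1602, -0.9871)


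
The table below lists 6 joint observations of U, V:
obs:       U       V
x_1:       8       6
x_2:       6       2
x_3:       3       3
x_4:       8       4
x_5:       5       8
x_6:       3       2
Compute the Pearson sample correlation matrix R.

Step 1 — column means:
  mean(U) = (8 + 6 + 3 + 8 + 5 + 3) / 6 = 33/6 = 5.5
  mean(V) = (6 + 2 + 3 + 4 + 8 + 2) / 6 = 25/6 = 4.1667

Step 2 — sample variances and covariances s[i,j] = (1/(n-1)) · Σ_k (x_{k,i} - mean_i) · (x_{k,j} - mean_j), with n-1 = 5:
  s[U,U] = ((2.5)·(2.5) + (0.5)·(0.5) + (-2.5)·(-2.5) + (2.5)·(2.5) + (-0.5)·(-0.5) + (-2.5)·(-2.5)) / 5 = 25.5/5 = 5.1
  s[U,V] = ((2.5)·(1.8333) + (0.5)·(-2.1667) + (-2.5)·(-1.1667) + (2.5)·(-0.1667) + (-0.5)·(3.8333) + (-2.5)·(-2.1667)) / 5 = 9.5/5 = 1.9
  s[V,V] = ((1.8333)·(1.8333) + (-2.1667)·(-2.1667) + (-1.1667)·(-1.1667) + (-0.1667)·(-0.1667) + (3.8333)·(3.8333) + (-2.1667)·(-2.1667)) / 5 = 28.8333/5 = 5.7667
  Sample standard deviations s_i = √(s[i,i]):
  s(U) = √(5.1) = 2.2583
  s(V) = √(5.7667) = 2.4014

Step 3 — r_{ij} = s_{ij} / (s_i · s_j):
  r[U,U] = 1 (diagonal).
  r[U,V] = 1.9 / (2.2583 · 2.4014) = 1.9 / 5.4231 = 0.3504
  r[V,V] = 1 (diagonal).

R is symmetric with unit diagonal. Assembling:

R = [[1, 0.3504],
 [0.3504, 1]]
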